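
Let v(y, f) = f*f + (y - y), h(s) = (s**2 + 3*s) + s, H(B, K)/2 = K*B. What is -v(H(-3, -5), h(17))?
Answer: -127449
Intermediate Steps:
H(B, K) = 2*B*K (H(B, K) = 2*(K*B) = 2*(B*K) = 2*B*K)
h(s) = s**2 + 4*s
v(y, f) = f**2 (v(y, f) = f**2 + 0 = f**2)
-v(H(-3, -5), h(17)) = -(17*(4 + 17))**2 = -(17*21)**2 = -1*357**2 = -1*127449 = -127449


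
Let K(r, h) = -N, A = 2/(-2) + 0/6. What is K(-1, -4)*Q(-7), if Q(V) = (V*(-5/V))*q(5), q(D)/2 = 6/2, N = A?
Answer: -30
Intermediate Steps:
A = -1 (A = 2*(-½) + 0*(⅙) = -1 + 0 = -1)
N = -1
q(D) = 6 (q(D) = 2*(6/2) = 2*(6*(½)) = 2*3 = 6)
Q(V) = -30 (Q(V) = (V*(-5/V))*6 = -5*6 = -30)
K(r, h) = 1 (K(r, h) = -1*(-1) = 1)
K(-1, -4)*Q(-7) = 1*(-30) = -30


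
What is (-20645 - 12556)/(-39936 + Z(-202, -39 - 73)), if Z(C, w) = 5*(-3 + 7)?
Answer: 1953/2348 ≈ 0.83177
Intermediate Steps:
Z(C, w) = 20 (Z(C, w) = 5*4 = 20)
(-20645 - 12556)/(-39936 + Z(-202, -39 - 73)) = (-20645 - 12556)/(-39936 + 20) = -33201/(-39916) = -33201*(-1/39916) = 1953/2348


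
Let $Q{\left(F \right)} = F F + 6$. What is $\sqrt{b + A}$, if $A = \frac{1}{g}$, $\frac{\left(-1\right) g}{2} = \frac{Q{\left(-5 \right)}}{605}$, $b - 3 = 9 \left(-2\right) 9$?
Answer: $\frac{i \sqrt{648706}}{62} \approx 12.991 i$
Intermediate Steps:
$Q{\left(F \right)} = 6 + F^{2}$ ($Q{\left(F \right)} = F^{2} + 6 = 6 + F^{2}$)
$b = -159$ ($b = 3 + 9 \left(-2\right) 9 = 3 - 162 = -159$)
$g = - \frac{62}{605}$ ($g = - 2 \frac{6 + \left(-5\right)^{2}}{605} = - 2 \left(6 + 25\right) \frac{1}{605} = - 2 \cdot 31 \cdot \frac{1}{605} = \left(-2\right) \frac{31}{605} = - \frac{62}{605} \approx -0.10248$)
$A = - \frac{605}{62}$ ($A = \frac{1}{- \frac{62}{605}} = - \frac{605}{62} \approx -9.7581$)
$\sqrt{b + A} = \sqrt{-159 - \frac{605}{62}} = \sqrt{- \frac{10463}{62}} = \frac{i \sqrt{648706}}{62}$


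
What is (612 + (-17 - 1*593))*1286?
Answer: 2572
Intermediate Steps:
(612 + (-17 - 1*593))*1286 = (612 + (-17 - 593))*1286 = (612 - 610)*1286 = 2*1286 = 2572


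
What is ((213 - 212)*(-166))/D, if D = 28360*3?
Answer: -83/42540 ≈ -0.0019511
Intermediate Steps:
D = 85080
((213 - 212)*(-166))/D = ((213 - 212)*(-166))/85080 = (1*(-166))*(1/85080) = -166*1/85080 = -83/42540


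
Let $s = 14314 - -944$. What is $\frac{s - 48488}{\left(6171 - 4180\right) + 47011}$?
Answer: $- \frac{16615}{24501} \approx -0.67814$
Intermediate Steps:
$s = 15258$ ($s = 14314 + 944 = 15258$)
$\frac{s - 48488}{\left(6171 - 4180\right) + 47011} = \frac{15258 - 48488}{\left(6171 - 4180\right) + 47011} = - \frac{33230}{1991 + 47011} = - \frac{33230}{49002} = \left(-33230\right) \frac{1}{49002} = - \frac{16615}{24501}$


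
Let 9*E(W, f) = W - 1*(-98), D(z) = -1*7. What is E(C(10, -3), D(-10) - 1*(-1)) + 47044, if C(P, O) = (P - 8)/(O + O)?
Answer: 1270481/27 ≈ 47055.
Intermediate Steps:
C(P, O) = (-8 + P)/(2*O) (C(P, O) = (-8 + P)/((2*O)) = (-8 + P)*(1/(2*O)) = (-8 + P)/(2*O))
D(z) = -7
E(W, f) = 98/9 + W/9 (E(W, f) = (W - 1*(-98))/9 = (W + 98)/9 = (98 + W)/9 = 98/9 + W/9)
E(C(10, -3), D(-10) - 1*(-1)) + 47044 = (98/9 + ((½)*(-8 + 10)/(-3))/9) + 47044 = (98/9 + ((½)*(-⅓)*2)/9) + 47044 = (98/9 + (⅑)*(-⅓)) + 47044 = (98/9 - 1/27) + 47044 = 293/27 + 47044 = 1270481/27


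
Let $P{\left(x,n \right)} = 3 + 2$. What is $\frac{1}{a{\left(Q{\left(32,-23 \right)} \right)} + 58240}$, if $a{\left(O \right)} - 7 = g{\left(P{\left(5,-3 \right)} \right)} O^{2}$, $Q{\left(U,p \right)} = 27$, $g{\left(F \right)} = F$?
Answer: $\frac{1}{61892} \approx 1.6157 \cdot 10^{-5}$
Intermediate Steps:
$P{\left(x,n \right)} = 5$
$a{\left(O \right)} = 7 + 5 O^{2}$
$\frac{1}{a{\left(Q{\left(32,-23 \right)} \right)} + 58240} = \frac{1}{\left(7 + 5 \cdot 27^{2}\right) + 58240} = \frac{1}{\left(7 + 5 \cdot 729\right) + 58240} = \frac{1}{\left(7 + 3645\right) + 58240} = \frac{1}{3652 + 58240} = \frac{1}{61892}$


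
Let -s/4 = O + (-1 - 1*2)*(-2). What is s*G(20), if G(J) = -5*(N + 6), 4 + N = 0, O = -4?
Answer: 80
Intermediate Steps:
N = -4 (N = -4 + 0 = -4)
G(J) = -10 (G(J) = -5*(-4 + 6) = -5*2 = -10)
s = -8 (s = -4*(-4 + (-1 - 1*2)*(-2)) = -4*(-4 + (-1 - 2)*(-2)) = -4*(-4 - 3*(-2)) = -4*(-4 + 6) = -4*2 = -8)
s*G(20) = -8*(-10) = 80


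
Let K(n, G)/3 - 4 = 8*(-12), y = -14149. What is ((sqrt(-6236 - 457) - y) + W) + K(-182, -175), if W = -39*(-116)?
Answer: 18397 + I*sqrt(6693) ≈ 18397.0 + 81.811*I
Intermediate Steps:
K(n, G) = -276 (K(n, G) = 12 + 3*(8*(-12)) = 12 + 3*(-96) = 12 - 288 = -276)
W = 4524
((sqrt(-6236 - 457) - y) + W) + K(-182, -175) = ((sqrt(-6236 - 457) - 1*(-14149)) + 4524) - 276 = ((sqrt(-6693) + 14149) + 4524) - 276 = ((I*sqrt(6693) + 14149) + 4524) - 276 = ((14149 + I*sqrt(6693)) + 4524) - 276 = (18673 + I*sqrt(6693)) - 276 = 18397 + I*sqrt(6693)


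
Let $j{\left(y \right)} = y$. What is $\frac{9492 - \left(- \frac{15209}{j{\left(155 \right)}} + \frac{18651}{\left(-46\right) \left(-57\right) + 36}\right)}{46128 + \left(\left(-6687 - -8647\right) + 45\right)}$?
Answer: $\frac{1316047899}{6610104890} \approx 0.1991$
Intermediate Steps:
$\frac{9492 - \left(- \frac{15209}{j{\left(155 \right)}} + \frac{18651}{\left(-46\right) \left(-57\right) + 36}\right)}{46128 + \left(\left(-6687 - -8647\right) + 45\right)} = \frac{9492 + \left(\frac{15209}{155} - \frac{18651}{\left(-46\right) \left(-57\right) + 36}\right)}{46128 + \left(\left(-6687 - -8647\right) + 45\right)} = \frac{9492 + \left(15209 \cdot \frac{1}{155} - \frac{18651}{2622 + 36}\right)}{46128 + \left(\left(-6687 + 8647\right) + 45\right)} = \frac{9492 + \left(\frac{15209}{155} - \frac{18651}{2658}\right)}{46128 + \left(1960 + 45\right)} = \frac{9492 + \left(\frac{15209}{155} - \frac{6217}{886}\right)}{46128 + 2005} = \frac{9492 + \left(\frac{15209}{155} - \frac{6217}{886}\right)}{48133} = \left(9492 + \frac{12511539}{137330}\right) \frac{1}{48133} = \frac{1316047899}{137330} \cdot \frac{1}{48133} = \frac{1316047899}{6610104890}$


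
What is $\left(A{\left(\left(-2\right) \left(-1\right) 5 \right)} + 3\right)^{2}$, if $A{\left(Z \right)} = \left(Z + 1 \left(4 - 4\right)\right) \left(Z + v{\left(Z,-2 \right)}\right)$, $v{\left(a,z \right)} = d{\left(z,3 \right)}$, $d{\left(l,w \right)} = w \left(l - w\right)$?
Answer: $2209$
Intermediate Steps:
$v{\left(a,z \right)} = -9 + 3 z$ ($v{\left(a,z \right)} = 3 \left(z - 3\right) = 3 \left(-3 + z\right) = -9 + 3 z$)
$A{\left(Z \right)} = Z \left(-15 + Z\right)$ ($A{\left(Z \right)} = \left(Z + 1 \left(4 - 4\right)\right) \left(Z + \left(-9 + 3 \left(-2\right)\right)\right) = \left(Z + 1 \cdot 0\right) \left(Z - 15\right) = \left(Z + 0\right) \left(Z - 15\right) = Z \left(-15 + Z\right)$)
$\left(A{\left(\left(-2\right) \left(-1\right) 5 \right)} + 3\right)^{2} = \left(\left(-2\right) \left(-1\right) 5 \left(-15 + \left(-2\right) \left(-1\right) 5\right) + 3\right)^{2} = \left(2 \cdot 5 \left(-15 + 2 \cdot 5\right) + 3\right)^{2} = \left(10 \left(-15 + 10\right) + 3\right)^{2} = \left(10 \left(-5\right) + 3\right)^{2} = \left(-50 + 3\right)^{2} = \left(-47\right)^{2} = 2209$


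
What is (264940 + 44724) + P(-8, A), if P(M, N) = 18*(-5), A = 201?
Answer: 309574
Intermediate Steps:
P(M, N) = -90
(264940 + 44724) + P(-8, A) = (264940 + 44724) - 90 = 309664 - 90 = 309574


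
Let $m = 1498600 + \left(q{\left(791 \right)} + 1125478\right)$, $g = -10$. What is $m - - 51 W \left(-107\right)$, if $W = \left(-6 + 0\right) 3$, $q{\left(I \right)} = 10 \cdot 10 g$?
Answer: $2721304$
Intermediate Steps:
$q{\left(I \right)} = -1000$ ($q{\left(I \right)} = 10 \cdot 10 \left(-10\right) = 100 \left(-10\right) = -1000$)
$W = -18$ ($W = \left(-6\right) 3 = -18$)
$m = 2623078$ ($m = 1498600 + \left(-1000 + 1125478\right) = 1498600 + 1124478 = 2623078$)
$m - - 51 W \left(-107\right) = 2623078 - \left(-51\right) \left(-18\right) \left(-107\right) = 2623078 - 918 \left(-107\right) = 2623078 - -98226 = 2623078 + 98226 = 2721304$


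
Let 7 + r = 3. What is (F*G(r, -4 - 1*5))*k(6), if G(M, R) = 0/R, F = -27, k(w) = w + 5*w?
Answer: 0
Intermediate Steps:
k(w) = 6*w
r = -4 (r = -7 + 3 = -4)
G(M, R) = 0
(F*G(r, -4 - 1*5))*k(6) = (-27*0)*(6*6) = 0*36 = 0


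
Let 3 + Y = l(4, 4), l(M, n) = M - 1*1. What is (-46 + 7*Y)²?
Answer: 2116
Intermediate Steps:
l(M, n) = -1 + M (l(M, n) = M - 1 = -1 + M)
Y = 0 (Y = -3 + (-1 + 4) = -3 + 3 = 0)
(-46 + 7*Y)² = (-46 + 7*0)² = (-46 + 0)² = (-46)² = 2116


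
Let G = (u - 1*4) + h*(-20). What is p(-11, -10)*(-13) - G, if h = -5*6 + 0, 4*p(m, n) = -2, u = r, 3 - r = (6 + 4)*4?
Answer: -1105/2 ≈ -552.50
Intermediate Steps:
r = -37 (r = 3 - (6 + 4)*4 = 3 - 10*4 = 3 - 1*40 = 3 - 40 = -37)
u = -37
p(m, n) = -1/2 (p(m, n) = (1/4)*(-2) = -1/2)
h = -30 (h = -30 + 0 = -30)
G = 559 (G = (-37 - 1*4) - 30*(-20) = (-37 - 4) + 600 = -41 + 600 = 559)
p(-11, -10)*(-13) - G = -1/2*(-13) - 1*559 = 13/2 - 559 = -1105/2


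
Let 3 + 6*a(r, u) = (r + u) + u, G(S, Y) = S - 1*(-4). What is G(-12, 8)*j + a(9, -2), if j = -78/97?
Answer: 1969/291 ≈ 6.7663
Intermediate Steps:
G(S, Y) = 4 + S (G(S, Y) = S + 4 = 4 + S)
j = -78/97 (j = -78*1/97 = -78/97 ≈ -0.80412)
a(r, u) = -½ + u/3 + r/6 (a(r, u) = -½ + ((r + u) + u)/6 = -½ + (r + 2*u)/6 = -½ + (u/3 + r/6) = -½ + u/3 + r/6)
G(-12, 8)*j + a(9, -2) = (4 - 12)*(-78/97) + (-½ + (⅓)*(-2) + (⅙)*9) = -8*(-78/97) + (-½ - ⅔ + 3/2) = 624/97 + ⅓ = 1969/291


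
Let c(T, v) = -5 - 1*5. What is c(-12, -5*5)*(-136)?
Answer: 1360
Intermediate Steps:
c(T, v) = -10 (c(T, v) = -5 - 5 = -10)
c(-12, -5*5)*(-136) = -10*(-136) = 1360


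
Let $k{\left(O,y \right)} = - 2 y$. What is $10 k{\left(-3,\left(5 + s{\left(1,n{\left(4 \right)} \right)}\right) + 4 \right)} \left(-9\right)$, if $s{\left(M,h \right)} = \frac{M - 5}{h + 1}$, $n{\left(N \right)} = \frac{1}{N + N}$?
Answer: $980$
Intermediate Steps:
$n{\left(N \right)} = \frac{1}{2 N}$
$s{\left(M,h \right)} = \frac{-5 + M}{1 + h}$
$10 k{\left(-3,\left(5 + s{\left(1,n{\left(4 \right)} \right)}\right) + 4 \right)} \left(-9\right) = 10 \left(- 2 \left(\left(5 + \frac{-5 + 1}{1 + \frac{1}{2 \cdot 4}}\right) + 4\right)\right) \left(-9\right) = 10 \left(- 2 \left(\left(5 + \frac{1}{1 + \frac{1}{2} \cdot \frac{1}{4}} \left(-4\right)\right) + 4\right)\right) \left(-9\right) = 10 \left(- 2 \left(\left(5 + \frac{1}{1 + \frac{1}{8}} \left(-4\right)\right) + 4\right)\right) \left(-9\right) = 10 \left(- 2 \left(\left(5 + \frac{1}{\frac{9}{8}} \left(-4\right)\right) + 4\right)\right) \left(-9\right) = 10 \left(- 2 \left(\left(5 + \frac{8}{9} \left(-4\right)\right) + 4\right)\right) \left(-9\right) = 10 \left(- 2 \left(\left(5 - \frac{32}{9}\right) + 4\right)\right) \left(-9\right) = 10 \left(- 2 \left(\frac{13}{9} + 4\right)\right) \left(-9\right) = 10 \left(\left(-2\right) \frac{49}{9}\right) \left(-9\right) = 10 \left(- \frac{98}{9}\right) \left(-9\right) = \left(- \frac{980}{9}\right) \left(-9\right) = 980$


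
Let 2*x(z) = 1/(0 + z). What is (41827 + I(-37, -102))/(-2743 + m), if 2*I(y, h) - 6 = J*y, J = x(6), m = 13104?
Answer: 1003883/248664 ≈ 4.0371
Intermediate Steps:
x(z) = 1/(2*z) (x(z) = 1/(2*(0 + z)) = 1/(2*z))
J = 1/12 (J = (½)/6 = (½)*(⅙) = 1/12 ≈ 0.083333)
I(y, h) = 3 + y/24 (I(y, h) = 3 + (y/12)/2 = 3 + y/24)
(41827 + I(-37, -102))/(-2743 + m) = (41827 + (3 + (1/24)*(-37)))/(-2743 + 13104) = (41827 + (3 - 37/24))/10361 = (41827 + 35/24)*(1/10361) = (1003883/24)*(1/10361) = 1003883/248664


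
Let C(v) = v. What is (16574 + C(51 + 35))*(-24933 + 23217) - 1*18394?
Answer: -28606954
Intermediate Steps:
(16574 + C(51 + 35))*(-24933 + 23217) - 1*18394 = (16574 + (51 + 35))*(-24933 + 23217) - 1*18394 = (16574 + 86)*(-1716) - 18394 = 16660*(-1716) - 18394 = -28588560 - 18394 = -28606954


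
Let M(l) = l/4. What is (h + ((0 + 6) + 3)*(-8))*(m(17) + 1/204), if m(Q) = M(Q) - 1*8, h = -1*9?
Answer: 5157/17 ≈ 303.35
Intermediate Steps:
M(l) = l/4 (M(l) = l*(¼) = l/4)
h = -9
m(Q) = -8 + Q/4 (m(Q) = Q/4 - 1*8 = Q/4 - 8 = -8 + Q/4)
(h + ((0 + 6) + 3)*(-8))*(m(17) + 1/204) = (-9 + ((0 + 6) + 3)*(-8))*((-8 + (¼)*17) + 1/204) = (-9 + (6 + 3)*(-8))*((-8 + 17/4) + 1/204) = (-9 + 9*(-8))*(-15/4 + 1/204) = (-9 - 72)*(-191/51) = -81*(-191/51) = 5157/17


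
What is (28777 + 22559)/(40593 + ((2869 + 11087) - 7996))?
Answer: 51336/46553 ≈ 1.1027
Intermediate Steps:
(28777 + 22559)/(40593 + ((2869 + 11087) - 7996)) = 51336/(40593 + (13956 - 7996)) = 51336/(40593 + 5960) = 51336/46553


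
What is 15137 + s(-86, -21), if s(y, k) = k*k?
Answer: 15578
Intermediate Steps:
s(y, k) = k**2
15137 + s(-86, -21) = 15137 + (-21)**2 = 15137 + 441 = 15578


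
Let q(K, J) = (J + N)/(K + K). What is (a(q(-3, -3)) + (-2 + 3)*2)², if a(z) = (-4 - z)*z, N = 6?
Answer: 225/16 ≈ 14.063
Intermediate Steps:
q(K, J) = (6 + J)/(2*K) (q(K, J) = (J + 6)/(K + K) = (6 + J)/((2*K)) = (6 + J)*(1/(2*K)) = (6 + J)/(2*K))
a(z) = z*(-4 - z)
(a(q(-3, -3)) + (-2 + 3)*2)² = (-(½)*(6 - 3)/(-3)*(4 + (½)*(6 - 3)/(-3)) + (-2 + 3)*2)² = (-(½)*(-⅓)*3*(4 + (½)*(-⅓)*3) + 1*2)² = (-1*(-½)*(4 - ½) + 2)² = (-1*(-½)*7/2 + 2)² = (7/4 + 2)² = (15/4)² = 225/16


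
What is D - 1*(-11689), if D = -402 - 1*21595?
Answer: -10308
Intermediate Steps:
D = -21997 (D = -402 - 21595 = -21997)
D - 1*(-11689) = -21997 - 1*(-11689) = -21997 + 11689 = -10308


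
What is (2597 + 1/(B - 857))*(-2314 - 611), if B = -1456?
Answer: -1952229500/257 ≈ -7.5962e+6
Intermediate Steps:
(2597 + 1/(B - 857))*(-2314 - 611) = (2597 + 1/(-1456 - 857))*(-2314 - 611) = (2597 + 1/(-2313))*(-2925) = (2597 - 1/2313)*(-2925) = (6006860/2313)*(-2925) = -1952229500/257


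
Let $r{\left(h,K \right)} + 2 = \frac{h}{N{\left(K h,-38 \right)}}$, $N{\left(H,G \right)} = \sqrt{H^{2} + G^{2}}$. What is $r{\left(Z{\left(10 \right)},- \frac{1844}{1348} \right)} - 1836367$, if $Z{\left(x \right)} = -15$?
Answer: $-1836369 - \frac{5055 \sqrt{211810861}}{211810861} \approx -1.8364 \cdot 10^{6}$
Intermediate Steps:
$N{\left(H,G \right)} = \sqrt{G^{2} + H^{2}}$
$r{\left(h,K \right)} = -2 + \frac{h}{\sqrt{1444 + K^{2} h^{2}}}$ ($r{\left(h,K \right)} = -2 + \frac{h}{\sqrt{\left(-38\right)^{2} + \left(K h\right)^{2}}} = -2 + \frac{h}{\sqrt{1444 + K^{2} h^{2}}}$)
$r{\left(Z{\left(10 \right)},- \frac{1844}{1348} \right)} - 1836367 = \left(-2 - \frac{15}{\sqrt{1444 + \left(- \frac{1844}{1348}\right)^{2} \left(-15\right)^{2}}}\right) - 1836367 = \left(-2 - \frac{15}{\sqrt{1444 + \left(\left(-1844\right) \frac{1}{1348}\right)^{2} \cdot 225}}\right) - 1836367 = \left(-2 - \frac{15}{\sqrt{1444 + \left(- \frac{461}{337}\right)^{2} \cdot 225}}\right) - 1836367 = \left(-2 - \frac{15}{\sqrt{1444 + \frac{212521}{113569} \cdot 225}}\right) - 1836367 = \left(-2 - \frac{15}{\sqrt{1444 + \frac{47817225}{113569}}}\right) - 1836367 = \left(-2 - \frac{15}{\frac{1}{337} \sqrt{211810861}}\right) - 1836367 = \left(-2 - 15 \frac{337 \sqrt{211810861}}{211810861}\right) - 1836367 = \left(-2 - \frac{5055 \sqrt{211810861}}{211810861}\right) - 1836367 = -1836369 - \frac{5055 \sqrt{211810861}}{211810861}$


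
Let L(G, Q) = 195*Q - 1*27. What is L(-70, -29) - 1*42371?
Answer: -48053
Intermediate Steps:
L(G, Q) = -27 + 195*Q (L(G, Q) = 195*Q - 27 = -27 + 195*Q)
L(-70, -29) - 1*42371 = (-27 + 195*(-29)) - 1*42371 = (-27 - 5655) - 42371 = -5682 - 42371 = -48053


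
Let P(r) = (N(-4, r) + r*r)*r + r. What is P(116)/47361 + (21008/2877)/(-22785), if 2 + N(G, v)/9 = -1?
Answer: 34040616018904/1034876449215 ≈ 32.893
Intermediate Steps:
N(G, v) = -27 (N(G, v) = -18 + 9*(-1) = -18 - 9 = -27)
P(r) = r + r*(-27 + r²) (P(r) = (-27 + r*r)*r + r = (-27 + r²)*r + r = r*(-27 + r²) + r = r + r*(-27 + r²))
P(116)/47361 + (21008/2877)/(-22785) = (116*(-26 + 116²))/47361 + (21008/2877)/(-22785) = (116*(-26 + 13456))*(1/47361) + (21008*(1/2877))*(-1/22785) = (116*13430)*(1/47361) + (21008/2877)*(-1/22785) = 1557880*(1/47361) - 21008/65552445 = 1557880/47361 - 21008/65552445 = 34040616018904/1034876449215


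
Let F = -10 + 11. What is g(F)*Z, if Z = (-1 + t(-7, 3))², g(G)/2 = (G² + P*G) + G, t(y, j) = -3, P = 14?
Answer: 512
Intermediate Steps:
F = 1
g(G) = 2*G² + 30*G (g(G) = 2*((G² + 14*G) + G) = 2*(G² + 15*G) = 2*G² + 30*G)
Z = 16 (Z = (-1 - 3)² = (-4)² = 16)
g(F)*Z = (2*1*(15 + 1))*16 = (2*1*16)*16 = 32*16 = 512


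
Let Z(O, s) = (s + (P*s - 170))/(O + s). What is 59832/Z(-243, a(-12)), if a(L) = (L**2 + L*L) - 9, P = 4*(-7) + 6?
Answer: -2153952/6029 ≈ -357.27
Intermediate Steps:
P = -22 (P = -28 + 6 = -22)
a(L) = -9 + 2*L**2 (a(L) = (L**2 + L**2) - 9 = 2*L**2 - 9 = -9 + 2*L**2)
Z(O, s) = (-170 - 21*s)/(O + s) (Z(O, s) = (s + (-22*s - 170))/(O + s) = (s + (-170 - 22*s))/(O + s) = (-170 - 21*s)/(O + s))
59832/Z(-243, a(-12)) = 59832/(((-170 - 21*(-9 + 2*(-12)**2))/(-243 + (-9 + 2*(-12)**2)))) = 59832/(((-170 - 21*(-9 + 2*144))/(-243 + (-9 + 2*144)))) = 59832/(((-170 - 21*(-9 + 288))/(-243 + (-9 + 288)))) = 59832/(((-170 - 21*279)/(-243 + 279))) = 59832/(((-170 - 5859)/36)) = 59832/(((1/36)*(-6029))) = 59832/(-6029/36) = 59832*(-36/6029) = -2153952/6029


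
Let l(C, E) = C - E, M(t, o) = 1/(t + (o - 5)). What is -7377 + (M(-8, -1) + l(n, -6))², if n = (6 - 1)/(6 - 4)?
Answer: -357992/49 ≈ -7306.0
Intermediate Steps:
n = 5/2 ≈ 2.5000
M(t, o) = 1/(-5 + o + t) (M(t, o) = 1/(t + (-5 + o)) = 1/(-5 + o + t))
-7377 + (M(-8, -1) + l(n, -6))² = -7377 + (1/(-5 - 1 - 8) + (5/2 - 1*(-6)))² = -7377 + (1/(-14) + (5/2 + 6))² = -7377 + (-1/14 + 17/2)² = -7377 + (59/7)² = -7377 + 3481/49 = -357992/49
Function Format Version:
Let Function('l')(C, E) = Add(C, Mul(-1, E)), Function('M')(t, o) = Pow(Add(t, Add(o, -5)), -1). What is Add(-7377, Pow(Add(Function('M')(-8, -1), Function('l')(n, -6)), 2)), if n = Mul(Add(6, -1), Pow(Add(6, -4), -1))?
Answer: Rational(-357992, 49) ≈ -7306.0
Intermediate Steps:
n = Rational(5, 2) (n = Mul(5, Pow(2, -1)) = Mul(5, Rational(1, 2)) = Rational(5, 2) ≈ 2.5000)
Function('M')(t, o) = Pow(Add(-5, o, t), -1) (Function('M')(t, o) = Pow(Add(t, Add(-5, o)), -1) = Pow(Add(-5, o, t), -1))
Add(-7377, Pow(Add(Function('M')(-8, -1), Function('l')(n, -6)), 2)) = Add(-7377, Pow(Add(Pow(Add(-5, -1, -8), -1), Add(Rational(5, 2), Mul(-1, -6))), 2)) = Add(-7377, Pow(Add(Pow(-14, -1), Add(Rational(5, 2), 6)), 2)) = Add(-7377, Pow(Add(Rational(-1, 14), Rational(17, 2)), 2)) = Add(-7377, Pow(Rational(59, 7), 2)) = Add(-7377, Rational(3481, 49)) = Rational(-357992, 49)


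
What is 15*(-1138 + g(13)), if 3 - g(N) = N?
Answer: -17220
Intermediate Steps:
g(N) = 3 - N
15*(-1138 + g(13)) = 15*(-1138 + (3 - 1*13)) = 15*(-1138 + (3 - 13)) = 15*(-1138 - 10) = 15*(-1148) = -17220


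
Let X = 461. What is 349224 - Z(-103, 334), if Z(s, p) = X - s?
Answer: 348660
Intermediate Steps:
Z(s, p) = 461 - s
349224 - Z(-103, 334) = 349224 - (461 - 1*(-103)) = 349224 - (461 + 103) = 349224 - 1*564 = 349224 - 564 = 348660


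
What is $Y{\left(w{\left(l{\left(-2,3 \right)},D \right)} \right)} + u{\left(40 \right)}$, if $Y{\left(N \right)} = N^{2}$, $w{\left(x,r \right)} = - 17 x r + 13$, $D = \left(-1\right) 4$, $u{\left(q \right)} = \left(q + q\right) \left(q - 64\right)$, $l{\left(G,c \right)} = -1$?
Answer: $1105$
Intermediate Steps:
$u{\left(q \right)} = 2 q \left(-64 + q\right)$
$D = -4$
$w{\left(x,r \right)} = 13 - 17 r x$ ($w{\left(x,r \right)} = - 17 r x + 13 = 13 - 17 r x$)
$Y{\left(w{\left(l{\left(-2,3 \right)},D \right)} \right)} + u{\left(40 \right)} = \left(13 - \left(-68\right) \left(-1\right)\right)^{2} + 2 \cdot 40 \left(-64 + 40\right) = \left(13 - 68\right)^{2} + 2 \cdot 40 \left(-24\right) = \left(-55\right)^{2} - 1920 = 3025 - 1920 = 1105$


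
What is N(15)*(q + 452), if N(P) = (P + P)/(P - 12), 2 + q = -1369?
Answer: -9190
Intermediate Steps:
q = -1371 (q = -2 - 1369 = -1371)
N(P) = 2*P/(-12 + P) (N(P) = (2*P)/(-12 + P) = 2*P/(-12 + P))
N(15)*(q + 452) = (2*15/(-12 + 15))*(-1371 + 452) = (2*15/3)*(-919) = (2*15*(⅓))*(-919) = 10*(-919) = -9190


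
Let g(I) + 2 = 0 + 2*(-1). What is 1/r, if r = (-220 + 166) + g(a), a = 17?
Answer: -1/58 ≈ -0.017241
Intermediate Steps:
g(I) = -4 (g(I) = -2 + (0 + 2*(-1)) = -2 + (0 - 2) = -2 - 2 = -4)
r = -58 (r = (-220 + 166) - 4 = -54 - 4 = -58)
1/r = 1/(-58) = -1/58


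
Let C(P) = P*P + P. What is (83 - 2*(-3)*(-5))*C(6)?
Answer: 2226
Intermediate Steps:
C(P) = P + P² (C(P) = P² + P = P + P²)
(83 - 2*(-3)*(-5))*C(6) = (83 - 2*(-3)*(-5))*(6*(1 + 6)) = (83 + 6*(-5))*(6*7) = (83 - 30)*42 = 53*42 = 2226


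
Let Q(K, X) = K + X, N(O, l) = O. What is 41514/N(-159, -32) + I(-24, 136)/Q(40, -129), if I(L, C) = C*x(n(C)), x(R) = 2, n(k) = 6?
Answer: -1245998/4717 ≈ -264.15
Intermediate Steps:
I(L, C) = 2*C (I(L, C) = C*2 = 2*C)
41514/N(-159, -32) + I(-24, 136)/Q(40, -129) = 41514/(-159) + (2*136)/(40 - 129) = 41514*(-1/159) + 272/(-89) = -13838/53 + 272*(-1/89) = -13838/53 - 272/89 = -1245998/4717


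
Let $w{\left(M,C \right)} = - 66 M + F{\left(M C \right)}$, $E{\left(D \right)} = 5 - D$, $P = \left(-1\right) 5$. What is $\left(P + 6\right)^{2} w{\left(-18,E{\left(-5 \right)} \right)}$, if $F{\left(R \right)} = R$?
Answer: $1008$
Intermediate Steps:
$P = -5$
$w{\left(M,C \right)} = - 66 M + C M$ ($w{\left(M,C \right)} = - 66 M + M C = - 66 M + C M$)
$\left(P + 6\right)^{2} w{\left(-18,E{\left(-5 \right)} \right)} = \left(-5 + 6\right)^{2} \left(- 18 \left(-66 + \left(5 - -5\right)\right)\right) = 1^{2} \left(- 18 \left(-66 + \left(5 + 5\right)\right)\right) = 1 \left(- 18 \left(-66 + 10\right)\right) = 1 \left(\left(-18\right) \left(-56\right)\right) = 1 \cdot 1008 = 1008$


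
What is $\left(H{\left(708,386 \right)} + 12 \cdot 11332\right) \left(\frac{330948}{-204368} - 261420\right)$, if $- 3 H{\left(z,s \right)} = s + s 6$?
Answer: $- \frac{902123876004875}{25546} \approx -3.5314 \cdot 10^{10}$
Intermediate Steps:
$H{\left(z,s \right)} = - \frac{7 s}{3}$ ($H{\left(z,s \right)} = - \frac{s + s 6}{3} = - \frac{s + 6 s}{3} = - \frac{7 s}{3}$)
$\left(H{\left(708,386 \right)} + 12 \cdot 11332\right) \left(\frac{330948}{-204368} - 261420\right) = \left(\left(- \frac{7}{3}\right) 386 + 12 \cdot 11332\right) \left(\frac{330948}{-204368} - 261420\right) = \left(- \frac{2702}{3} + 135984\right) \left(330948 \left(- \frac{1}{204368}\right) - 261420\right) = \frac{405250 \left(- \frac{82737}{51092} - 261420\right)}{3} = \frac{405250}{3} \left(- \frac{13356553377}{51092}\right) = - \frac{902123876004875}{25546}$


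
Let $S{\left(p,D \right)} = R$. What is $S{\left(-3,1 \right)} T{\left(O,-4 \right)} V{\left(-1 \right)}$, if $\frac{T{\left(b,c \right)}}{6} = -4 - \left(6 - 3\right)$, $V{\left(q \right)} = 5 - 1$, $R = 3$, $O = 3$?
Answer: $-504$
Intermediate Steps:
$V{\left(q \right)} = 4$
$S{\left(p,D \right)} = 3$
$T{\left(b,c \right)} = -42$ ($T{\left(b,c \right)} = 6 \left(-4 - \left(6 - 3\right)\right) = 6 \left(-4 - 3\right) = 6 \left(-7\right) = -42$)
$S{\left(-3,1 \right)} T{\left(O,-4 \right)} V{\left(-1 \right)} = 3 \left(-42\right) 4 = \left(-126\right) 4 = -504$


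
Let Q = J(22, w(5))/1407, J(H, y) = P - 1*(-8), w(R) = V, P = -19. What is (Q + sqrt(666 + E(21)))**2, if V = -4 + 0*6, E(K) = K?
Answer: 1360018984/1979649 - 22*sqrt(687)/1407 ≈ 686.59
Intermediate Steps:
V = -4 (V = -4 + 0 = -4)
w(R) = -4
J(H, y) = -11 (J(H, y) = -19 - 1*(-8) = -19 + 8 = -11)
Q = -11/1407 ≈ -0.0078181
(Q + sqrt(666 + E(21)))**2 = (-11/1407 + sqrt(666 + 21))**2 = (-11/1407 + sqrt(687))**2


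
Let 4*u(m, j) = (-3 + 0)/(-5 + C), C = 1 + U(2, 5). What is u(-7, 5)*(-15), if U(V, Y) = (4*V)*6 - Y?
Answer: 15/52 ≈ 0.28846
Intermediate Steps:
U(V, Y) = -Y + 24*V (U(V, Y) = 24*V - Y = -Y + 24*V)
C = 44 (C = 1 + (-1*5 + 24*2) = 1 + (-5 + 48) = 1 + 43 = 44)
u(m, j) = -1/52 (u(m, j) = ((-3 + 0)/(-5 + 44))/4 = (-3/39)/4 = (-3*1/39)/4 = (¼)*(-1/13) = -1/52)
u(-7, 5)*(-15) = -1/52*(-15) = 15/52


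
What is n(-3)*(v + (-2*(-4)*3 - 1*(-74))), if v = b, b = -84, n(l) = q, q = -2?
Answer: -28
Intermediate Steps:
n(l) = -2
v = -84
n(-3)*(v + (-2*(-4)*3 - 1*(-74))) = -2*(-84 + (-2*(-4)*3 - 1*(-74))) = -2*(-84 + (8*3 + 74)) = -2*(-84 + (24 + 74)) = -2*(-84 + 98) = -2*14 = -28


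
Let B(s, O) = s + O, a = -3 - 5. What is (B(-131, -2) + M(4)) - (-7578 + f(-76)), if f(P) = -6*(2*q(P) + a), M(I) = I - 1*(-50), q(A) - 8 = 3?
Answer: 7583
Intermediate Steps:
q(A) = 11 (q(A) = 8 + 3 = 11)
M(I) = 50 + I (M(I) = I + 50 = 50 + I)
a = -8
B(s, O) = O + s
f(P) = -84 (f(P) = -6*(2*11 - 8) = -6*(22 - 8) = -6*14 = -84)
(B(-131, -2) + M(4)) - (-7578 + f(-76)) = ((-2 - 131) + (50 + 4)) - (-7578 - 84) = (-133 + 54) - 1*(-7662) = -79 + 7662 = 7583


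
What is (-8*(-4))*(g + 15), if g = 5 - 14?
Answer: 192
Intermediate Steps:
g = -9
(-8*(-4))*(g + 15) = (-8*(-4))*(-9 + 15) = 32*6 = 192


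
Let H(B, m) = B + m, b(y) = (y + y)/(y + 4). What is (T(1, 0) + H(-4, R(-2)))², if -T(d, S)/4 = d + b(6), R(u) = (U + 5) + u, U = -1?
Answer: 2916/25 ≈ 116.64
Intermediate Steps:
b(y) = 2*y/(4 + y) (b(y) = (2*y)/(4 + y) = 2*y/(4 + y))
R(u) = 4 + u (R(u) = (-1 + 5) + u = 4 + u)
T(d, S) = -24/5 - 4*d (T(d, S) = -4*(d + 2*6/(4 + 6)) = -4*(d + 2*6/10) = -4*(d + 2*6*(⅒)) = -4*(d + 6/5) = -4*(6/5 + d) = -24/5 - 4*d)
(T(1, 0) + H(-4, R(-2)))² = ((-24/5 - 4*1) + (-4 + (4 - 2)))² = ((-24/5 - 4) + (-4 + 2))² = (-44/5 - 2)² = (-54/5)² = 2916/25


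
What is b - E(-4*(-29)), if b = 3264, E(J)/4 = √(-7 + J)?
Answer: 3264 - 4*√109 ≈ 3222.2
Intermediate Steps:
E(J) = 4*√(-7 + J)
b - E(-4*(-29)) = 3264 - 4*√(-7 - 4*(-29)) = 3264 - 4*√(-7 + 116) = 3264 - 4*√109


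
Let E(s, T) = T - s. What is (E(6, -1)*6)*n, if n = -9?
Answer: 378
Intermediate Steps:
(E(6, -1)*6)*n = ((-1 - 1*6)*6)*(-9) = ((-1 - 6)*6)*(-9) = -7*6*(-9) = -42*(-9) = 378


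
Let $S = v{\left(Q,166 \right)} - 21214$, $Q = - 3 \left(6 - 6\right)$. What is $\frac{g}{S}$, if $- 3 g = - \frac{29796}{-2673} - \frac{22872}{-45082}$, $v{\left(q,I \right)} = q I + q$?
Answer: $\frac{117033344}{639093950451} \approx 0.00018312$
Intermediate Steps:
$Q = 0$ ($Q = \left(-3\right) 0 = 0$)
$v{\left(q,I \right)} = q + I q$ ($v{\left(q,I \right)} = I q + q = q + I q$)
$g = - \frac{234066688}{60252093}$ ($g = - \frac{- \frac{29796}{-2673} - \frac{22872}{-45082}}{3} = - \frac{\left(-29796\right) \left(- \frac{1}{2673}\right) - - \frac{11436}{22541}}{3} = - \frac{\frac{9932}{891} + \frac{11436}{22541}}{3} = \left(- \frac{1}{3}\right) \frac{234066688}{20084031} = - \frac{234066688}{60252093} \approx -3.8848$)
$S = -21214$ ($S = 0 \left(1 + 166\right) - 21214 = 0 \cdot 167 - 21214 = 0 - 21214 = -21214$)
$\frac{g}{S} = - \frac{234066688}{60252093 \left(-21214\right)} = \left(- \frac{234066688}{60252093}\right) \left(- \frac{1}{21214}\right) = \frac{117033344}{639093950451}$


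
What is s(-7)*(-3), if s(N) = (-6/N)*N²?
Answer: -126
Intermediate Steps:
s(N) = -6*N
s(-7)*(-3) = -6*(-7)*(-3) = 42*(-3) = -126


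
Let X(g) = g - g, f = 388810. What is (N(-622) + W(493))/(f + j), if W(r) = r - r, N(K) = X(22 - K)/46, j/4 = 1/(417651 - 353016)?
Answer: 0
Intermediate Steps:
X(g) = 0
j = 4/64635 (j = 4/(417651 - 353016) = 4/64635 ≈ 6.1886e-5)
N(K) = 0 (N(K) = 0/46 = 0*(1/46) = 0)
W(r) = 0
(N(-622) + W(493))/(f + j) = (0 + 0)/(388810 + 4/64635) = 0/(25130734354/64635) = 0*(64635/25130734354) = 0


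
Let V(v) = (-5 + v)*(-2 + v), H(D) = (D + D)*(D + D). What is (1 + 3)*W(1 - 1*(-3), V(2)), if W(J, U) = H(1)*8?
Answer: 128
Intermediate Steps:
H(D) = 4*D² (H(D) = (2*D)*(2*D) = 4*D²)
W(J, U) = 32 (W(J, U) = (4*1²)*8 = (4*1)*8 = 4*8 = 32)
(1 + 3)*W(1 - 1*(-3), V(2)) = (1 + 3)*32 = 4*32 = 128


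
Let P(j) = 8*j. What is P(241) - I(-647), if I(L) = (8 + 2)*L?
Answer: 8398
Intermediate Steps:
I(L) = 10*L
P(241) - I(-647) = 8*241 - 10*(-647) = 1928 - 1*(-6470) = 1928 + 6470 = 8398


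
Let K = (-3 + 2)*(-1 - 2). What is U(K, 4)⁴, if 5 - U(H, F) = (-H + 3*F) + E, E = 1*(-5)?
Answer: 1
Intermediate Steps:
E = -5
K = 3 (K = -1*(-3) = 3)
U(H, F) = 10 + H - 3*F (U(H, F) = 5 - ((-H + 3*F) - 5) = 5 - (-5 - H + 3*F) = 5 + (5 + H - 3*F) = 10 + H - 3*F)
U(K, 4)⁴ = (10 + 3 - 3*4)⁴ = (10 + 3 - 12)⁴ = 1⁴ = 1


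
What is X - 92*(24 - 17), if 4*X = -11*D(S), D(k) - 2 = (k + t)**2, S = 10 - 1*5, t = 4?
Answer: -3489/4 ≈ -872.25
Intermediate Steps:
S = 5 (S = 10 - 5 = 5)
D(k) = 2 + (4 + k)**2 (D(k) = 2 + (k + 4)**2 = 2 + (4 + k)**2)
X = -913/4 (X = (-11*(2 + (4 + 5)**2))/4 = (-11*(2 + 9**2))/4 = (-11*(2 + 81))/4 = (-11*83)/4 = (1/4)*(-913) = -913/4 ≈ -228.25)
X - 92*(24 - 17) = -913/4 - 92*(24 - 17) = -913/4 - 92*7 = -913/4 - 644 = -3489/4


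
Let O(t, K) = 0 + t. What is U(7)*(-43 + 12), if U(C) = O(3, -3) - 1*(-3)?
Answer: -186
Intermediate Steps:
O(t, K) = t
U(C) = 6 (U(C) = 3 - 1*(-3) = 3 + 3 = 6)
U(7)*(-43 + 12) = 6*(-43 + 12) = 6*(-31) = -186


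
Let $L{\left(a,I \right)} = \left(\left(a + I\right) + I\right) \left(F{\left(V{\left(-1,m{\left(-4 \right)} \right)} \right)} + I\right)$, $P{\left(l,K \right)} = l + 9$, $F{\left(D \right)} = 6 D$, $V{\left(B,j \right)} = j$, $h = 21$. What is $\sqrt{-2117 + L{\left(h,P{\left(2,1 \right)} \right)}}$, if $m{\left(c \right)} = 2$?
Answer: $2 i \sqrt{282} \approx 33.586 i$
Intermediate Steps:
$P{\left(l,K \right)} = 9 + l$
$L{\left(a,I \right)} = \left(12 + I\right) \left(a + 2 I\right)$ ($L{\left(a,I \right)} = \left(\left(a + I\right) + I\right) \left(6 \cdot 2 + I\right) = \left(\left(I + a\right) + I\right) \left(12 + I\right) = \left(a + 2 I\right) \left(12 + I\right) = \left(12 + I\right) \left(a + 2 I\right)$)
$\sqrt{-2117 + L{\left(h,P{\left(2,1 \right)} \right)}} = \sqrt{-2117 + \left(2 \left(9 + 2\right)^{2} + 12 \cdot 21 + 24 \left(9 + 2\right) + \left(9 + 2\right) 21\right)} = \sqrt{-2117 + \left(2 \cdot 11^{2} + 252 + 24 \cdot 11 + 11 \cdot 21\right)} = \sqrt{-2117 + \left(2 \cdot 121 + 252 + 264 + 231\right)} = \sqrt{-2117 + \left(242 + 252 + 264 + 231\right)} = \sqrt{-2117 + 989} = \sqrt{-1128} = 2 i \sqrt{282}$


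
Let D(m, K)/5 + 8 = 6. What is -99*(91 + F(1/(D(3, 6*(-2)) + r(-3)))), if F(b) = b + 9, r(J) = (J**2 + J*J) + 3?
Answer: -9909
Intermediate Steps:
D(m, K) = -10 (D(m, K) = -40 + 5*6 = -40 + 30 = -10)
r(J) = 3 + 2*J**2 (r(J) = (J**2 + J**2) + 3 = 2*J**2 + 3 = 3 + 2*J**2)
F(b) = 9 + b
-99*(91 + F(1/(D(3, 6*(-2)) + r(-3)))) = -99*(91 + (9 + 1/(-10 + (3 + 2*(-3)**2)))) = -99*(91 + (9 + 1/(-10 + (3 + 2*9)))) = -99*(91 + (9 + 1/(-10 + (3 + 18)))) = -99*(91 + (9 + 1/(-10 + 21))) = -99*(91 + (9 + 1/11)) = -99*(91 + 100/11) = -99*1101/11 = -9909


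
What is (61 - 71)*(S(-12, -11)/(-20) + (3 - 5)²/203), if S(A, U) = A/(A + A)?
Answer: 43/812 ≈ 0.052956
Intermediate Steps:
S(A, U) = ½ (S(A, U) = A/((2*A)) = A*(1/(2*A)) = ½)
(61 - 71)*(S(-12, -11)/(-20) + (3 - 5)²/203) = (61 - 71)*((½)/(-20) + (3 - 5)²/203) = -10*((½)*(-1/20) + (-2)²*(1/203)) = -10*(-1/40 + 4*(1/203)) = -10*(-1/40 + 4/203) = -10*(-43/8120) = 43/812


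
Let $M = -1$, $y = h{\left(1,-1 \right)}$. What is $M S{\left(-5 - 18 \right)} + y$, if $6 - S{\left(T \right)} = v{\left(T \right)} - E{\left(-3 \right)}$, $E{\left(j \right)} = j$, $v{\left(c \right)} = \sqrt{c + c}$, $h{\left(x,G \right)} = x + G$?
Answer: $-3 + i \sqrt{46} \approx -3.0 + 6.7823 i$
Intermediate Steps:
$h{\left(x,G \right)} = G + x$
$v{\left(c \right)} = \sqrt{2} \sqrt{c}$ ($v{\left(c \right)} = \sqrt{2 c} = \sqrt{2} \sqrt{c}$)
$y = 0$ ($y = -1 + 1 = 0$)
$S{\left(T \right)} = 3 - \sqrt{2} \sqrt{T}$ ($S{\left(T \right)} = 6 - \left(\sqrt{2} \sqrt{T} - -3\right) = 6 - \left(\sqrt{2} \sqrt{T} + 3\right) = 6 - \left(3 + \sqrt{2} \sqrt{T}\right) = 3 - \sqrt{2} \sqrt{T}$)
$M S{\left(-5 - 18 \right)} + y = - (3 - \sqrt{2} \sqrt{-5 - 18}) + 0 = - (3 - \sqrt{2} \sqrt{-23}) + 0 = - (3 - \sqrt{2} i \sqrt{23}) + 0 = - (3 - i \sqrt{46}) + 0 = \left(-3 + i \sqrt{46}\right) + 0 = -3 + i \sqrt{46}$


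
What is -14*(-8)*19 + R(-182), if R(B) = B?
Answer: 1946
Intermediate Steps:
-14*(-8)*19 + R(-182) = -14*(-8)*19 - 182 = 112*19 - 182 = 2128 - 182 = 1946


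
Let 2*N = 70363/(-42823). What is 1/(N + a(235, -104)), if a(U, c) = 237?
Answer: 5038/1189867 ≈ 0.0042341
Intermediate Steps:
N = -4139/5038 (N = (70363/(-42823))/2 = (70363*(-1/42823))/2 = (½)*(-4139/2519) = -4139/5038 ≈ -0.82156)
1/(N + a(235, -104)) = 1/(-4139/5038 + 237) = 1/(1189867/5038) = 5038/1189867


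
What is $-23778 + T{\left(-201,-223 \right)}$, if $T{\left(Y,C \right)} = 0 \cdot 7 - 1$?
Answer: $-23779$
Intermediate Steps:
$T{\left(Y,C \right)} = -1$ ($T{\left(Y,C \right)} = 0 - 1 = -1$)
$-23778 + T{\left(-201,-223 \right)} = -23778 - 1 = -23779$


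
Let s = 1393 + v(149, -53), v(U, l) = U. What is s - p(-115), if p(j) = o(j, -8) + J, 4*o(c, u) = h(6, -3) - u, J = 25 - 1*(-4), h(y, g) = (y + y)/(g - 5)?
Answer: 12091/8 ≈ 1511.4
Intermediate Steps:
h(y, g) = 2*y/(-5 + g) (h(y, g) = (2*y)/(-5 + g) = 2*y/(-5 + g))
J = 29 (J = 25 + 4 = 29)
o(c, u) = -3/8 - u/4 (o(c, u) = (2*6/(-5 - 3) - u)/4 = (2*6/(-8) - u)/4 = (2*6*(-⅛) - u)/4 = (-3/2 - u)/4 = -3/8 - u/4)
p(j) = 245/8 (p(j) = (-3/8 - ¼*(-8)) + 29 = (-3/8 + 2) + 29 = 13/8 + 29 = 245/8)
s = 1542 (s = 1393 + 149 = 1542)
s - p(-115) = 1542 - 1*245/8 = 1542 - 245/8 = 12091/8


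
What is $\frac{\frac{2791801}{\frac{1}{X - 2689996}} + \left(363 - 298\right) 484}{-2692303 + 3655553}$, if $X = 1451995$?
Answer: $- \frac{3456252398341}{963250} \approx -3.5881 \cdot 10^{6}$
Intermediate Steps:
$\frac{\frac{2791801}{\frac{1}{X - 2689996}} + \left(363 - 298\right) 484}{-2692303 + 3655553} = \frac{\frac{2791801}{\frac{1}{1451995 - 2689996}} + \left(363 - 298\right) 484}{-2692303 + 3655553} = \frac{\frac{2791801}{\frac{1}{-1238001}} + 65 \cdot 484}{963250} = \left(\frac{2791801}{- \frac{1}{1238001}} + 31460\right) \frac{1}{963250} = \left(2791801 \left(-1238001\right) + 31460\right) \frac{1}{963250} = \left(-3456252429801 + 31460\right) \frac{1}{963250} = \left(-3456252398341\right) \frac{1}{963250} = - \frac{3456252398341}{963250}$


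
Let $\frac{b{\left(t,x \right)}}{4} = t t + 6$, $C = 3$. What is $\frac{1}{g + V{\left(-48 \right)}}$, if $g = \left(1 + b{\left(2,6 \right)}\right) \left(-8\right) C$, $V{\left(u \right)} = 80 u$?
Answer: $- \frac{1}{4824} \approx -0.0002073$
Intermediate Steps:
$b{\left(t,x \right)} = 24 + 4 t^{2}$ ($b{\left(t,x \right)} = 4 \left(t t + 6\right) = 4 \left(t^{2} + 6\right) = 4 \left(6 + t^{2}\right) = 24 + 4 t^{2}$)
$g = -984$ ($g = \left(1 + \left(24 + 4 \cdot 2^{2}\right)\right) \left(-8\right) 3 = \left(1 + \left(24 + 4 \cdot 4\right)\right) \left(-8\right) 3 = \left(1 + \left(24 + 16\right)\right) \left(-8\right) 3 = \left(1 + 40\right) \left(-8\right) 3 = 41 \left(-8\right) 3 = \left(-328\right) 3 = -984$)
$\frac{1}{g + V{\left(-48 \right)}} = \frac{1}{-984 + 80 \left(-48\right)} = \frac{1}{-984 - 3840} = \frac{1}{-4824} = - \frac{1}{4824}$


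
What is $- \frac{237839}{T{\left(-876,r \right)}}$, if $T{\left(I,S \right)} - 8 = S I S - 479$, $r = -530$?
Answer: $\frac{237839}{246068871} \approx 0.00096655$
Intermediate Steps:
$T{\left(I,S \right)} = -471 + I S^{2}$ ($T{\left(I,S \right)} = 8 + \left(S I S - 479\right) = 8 + \left(I S S - 479\right) = 8 + \left(I S^{2} - 479\right) = 8 + \left(-479 + I S^{2}\right) = -471 + I S^{2}$)
$- \frac{237839}{T{\left(-876,r \right)}} = - \frac{237839}{-471 - 876 \left(-530\right)^{2}} = - \frac{237839}{-471 - 246068400} = - \frac{237839}{-246068871} = \left(-237839\right) \left(- \frac{1}{246068871}\right) = \frac{237839}{246068871}$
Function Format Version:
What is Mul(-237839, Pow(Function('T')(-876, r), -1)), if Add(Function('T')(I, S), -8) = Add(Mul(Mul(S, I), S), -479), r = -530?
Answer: Rational(237839, 246068871) ≈ 0.00096655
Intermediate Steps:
Function('T')(I, S) = Add(-471, Mul(I, Pow(S, 2))) (Function('T')(I, S) = Add(8, Add(Mul(Mul(S, I), S), -479)) = Add(8, Add(Mul(Mul(I, S), S), -479)) = Add(8, Add(Mul(I, Pow(S, 2)), -479)) = Add(8, Add(-479, Mul(I, Pow(S, 2)))) = Add(-471, Mul(I, Pow(S, 2))))
Mul(-237839, Pow(Function('T')(-876, r), -1)) = Mul(-237839, Pow(Add(-471, Mul(-876, Pow(-530, 2))), -1)) = Mul(-237839, Pow(Add(-471, Mul(-876, 280900)), -1)) = Mul(-237839, Pow(Add(-471, -246068400), -1)) = Mul(-237839, Pow(-246068871, -1)) = Mul(-237839, Rational(-1, 246068871)) = Rational(237839, 246068871)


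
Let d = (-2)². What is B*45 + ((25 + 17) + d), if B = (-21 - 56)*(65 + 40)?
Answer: -363779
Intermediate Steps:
B = -8085 (B = -77*105 = -8085)
d = 4
B*45 + ((25 + 17) + d) = -8085*45 + ((25 + 17) + 4) = -363825 + (42 + 4) = -363825 + 46 = -363779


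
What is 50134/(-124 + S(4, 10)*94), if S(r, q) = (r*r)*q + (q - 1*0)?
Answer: 25067/7928 ≈ 3.1618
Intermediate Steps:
S(r, q) = q + q*r**2 (S(r, q) = r**2*q + (q + 0) = q*r**2 + q = q + q*r**2)
50134/(-124 + S(4, 10)*94) = 50134/(-124 + (10*(1 + 4**2))*94) = 50134/(-124 + (10*(1 + 16))*94) = 50134/(-124 + (10*17)*94) = 50134/(-124 + 170*94) = 50134/(-124 + 15980) = 50134/15856 = 50134*(1/15856) = 25067/7928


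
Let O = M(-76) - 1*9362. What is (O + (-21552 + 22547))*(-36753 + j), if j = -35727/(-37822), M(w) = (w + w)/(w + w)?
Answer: 5814521587737/18911 ≈ 3.0747e+8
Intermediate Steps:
M(w) = 1 (M(w) = (2*w)/((2*w)) = (2*w)*(1/(2*w)) = 1)
j = 35727/37822 (j = -35727*(-1/37822) = 35727/37822 ≈ 0.94461)
O = -9361 (O = 1 - 1*9362 = 1 - 9362 = -9361)
(O + (-21552 + 22547))*(-36753 + j) = (-9361 + (-21552 + 22547))*(-36753 + 35727/37822) = (-9361 + 995)*(-1390036239/37822) = -8366*(-1390036239/37822) = 5814521587737/18911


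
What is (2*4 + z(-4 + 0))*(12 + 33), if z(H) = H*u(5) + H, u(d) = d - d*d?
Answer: 3780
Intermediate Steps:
u(d) = d - d**2
z(H) = -19*H (z(H) = H*(5*(1 - 1*5)) + H = H*(5*(1 - 5)) + H = H*(5*(-4)) + H = H*(-20) + H = -20*H + H = -19*H)
(2*4 + z(-4 + 0))*(12 + 33) = (2*4 - 19*(-4 + 0))*(12 + 33) = (8 - 19*(-4))*45 = (8 + 76)*45 = 84*45 = 3780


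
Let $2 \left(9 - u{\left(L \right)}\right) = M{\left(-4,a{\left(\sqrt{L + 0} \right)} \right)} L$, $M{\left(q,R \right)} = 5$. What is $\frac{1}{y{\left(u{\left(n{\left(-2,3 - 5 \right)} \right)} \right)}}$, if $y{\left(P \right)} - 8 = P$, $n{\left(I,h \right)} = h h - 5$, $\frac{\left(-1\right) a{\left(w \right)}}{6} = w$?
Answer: $\frac{2}{39} \approx 0.051282$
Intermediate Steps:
$a{\left(w \right)} = - 6 w$
$n{\left(I,h \right)} = -5 + h^{2}$ ($n{\left(I,h \right)} = h^{2} - 5 = -5 + h^{2}$)
$u{\left(L \right)} = 9 - \frac{5 L}{2}$
$y{\left(P \right)} = 8 + P$
$\frac{1}{y{\left(u{\left(n{\left(-2,3 - 5 \right)} \right)} \right)}} = \frac{1}{8 + \left(9 - \frac{5 \left(-5 + \left(3 - 5\right)^{2}\right)}{2}\right)} = \frac{1}{8 + \left(9 - \frac{5 \left(-5 + \left(-2\right)^{2}\right)}{2}\right)} = \frac{1}{8 + \left(9 - \frac{5 \left(-5 + 4\right)}{2}\right)} = \frac{1}{8 + \left(9 - - \frac{5}{2}\right)} = \frac{1}{8 + \left(9 + \frac{5}{2}\right)} = \frac{1}{8 + \frac{23}{2}} = \frac{1}{\frac{39}{2}} = \frac{2}{39}$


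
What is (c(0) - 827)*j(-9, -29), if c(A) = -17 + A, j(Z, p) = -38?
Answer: 32072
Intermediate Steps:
(c(0) - 827)*j(-9, -29) = ((-17 + 0) - 827)*(-38) = (-17 - 827)*(-38) = -844*(-38) = 32072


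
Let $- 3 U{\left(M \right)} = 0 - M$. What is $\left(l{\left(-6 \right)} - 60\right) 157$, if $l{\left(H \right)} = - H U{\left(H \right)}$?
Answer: $-11304$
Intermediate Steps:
$U{\left(M \right)} = \frac{M}{3}$ ($U{\left(M \right)} = - \frac{0 - M}{3} = - \frac{\left(-1\right) M}{3} = \frac{M}{3}$)
$l{\left(H \right)} = - \frac{H^{2}}{3}$ ($l{\left(H \right)} = - H \frac{H}{3} = - \frac{H^{2}}{3}$)
$\left(l{\left(-6 \right)} - 60\right) 157 = \left(- \frac{\left(-6\right)^{2}}{3} - 60\right) 157 = \left(\left(- \frac{1}{3}\right) 36 - 60\right) 157 = \left(-12 - 60\right) 157 = \left(-72\right) 157 = -11304$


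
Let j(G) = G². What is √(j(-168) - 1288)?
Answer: 2*√6734 ≈ 164.12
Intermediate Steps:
√(j(-168) - 1288) = √((-168)² - 1288) = √(28224 - 1288) = √26936 = 2*√6734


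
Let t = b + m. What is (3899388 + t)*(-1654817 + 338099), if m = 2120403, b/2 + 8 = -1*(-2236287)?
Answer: -13815464790582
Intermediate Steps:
b = 4472558 (b = -16 + 2*(-1*(-2236287)) = -16 + 2*2236287 = -16 + 4472574 = 4472558)
t = 6592961 (t = 4472558 + 2120403 = 6592961)
(3899388 + t)*(-1654817 + 338099) = (3899388 + 6592961)*(-1654817 + 338099) = 10492349*(-1316718) = -13815464790582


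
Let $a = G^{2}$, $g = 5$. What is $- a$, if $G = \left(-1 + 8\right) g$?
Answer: $-1225$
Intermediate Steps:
$G = 35$ ($G = \left(-1 + 8\right) 5 = 7 \cdot 5 = 35$)
$a = 1225$ ($a = 35^{2} = 1225$)
$- a = \left(-1\right) 1225 = -1225$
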